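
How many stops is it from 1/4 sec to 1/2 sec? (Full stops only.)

1/4 → 1/2 — count the steps: 1 stop.

1 stop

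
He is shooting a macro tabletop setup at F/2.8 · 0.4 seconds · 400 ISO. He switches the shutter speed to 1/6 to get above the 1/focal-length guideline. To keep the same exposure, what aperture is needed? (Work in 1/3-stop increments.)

f/1.8

Shutter speed: 0.4 → 0.3 → 1/4 → 1/5 → 1/6 — 1 1/3 stops faster (darker).
Need 1 1/3 stops brighter from the aperture: f/2.8 → f/2.5 → f/2.2 → f/2 → f/1.8.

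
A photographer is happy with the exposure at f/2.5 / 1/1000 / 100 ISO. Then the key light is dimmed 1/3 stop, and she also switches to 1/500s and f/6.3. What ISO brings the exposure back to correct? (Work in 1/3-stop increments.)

ISO 400

Scene light: 1/3 stop darker.
Shutter speed: 1/1000 → 1/800 → 1/640 → 1/500 — 1 stop slower (brighter).
Aperture: f/2.5 → f/2.8 → f/3.2 → f/3.5 → f/4 → f/4.5 → f/5 → f/5.6 → f/6.3 — 2 2/3 stops smaller aperture (darker).
Net so far: 2 stops darker. ISO: 100 → 125 → 160 → 200 → 250 → 320 → 400.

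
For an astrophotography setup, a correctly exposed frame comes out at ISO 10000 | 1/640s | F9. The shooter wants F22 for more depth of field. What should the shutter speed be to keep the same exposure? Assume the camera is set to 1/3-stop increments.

1/100s

Aperture: f/9 → f/10 → f/11 → f/13 → f/14 → f/16 → f/18 → f/20 → f/22 — 2 2/3 stops stopped down (darker).
Need 2 2/3 stops brighter from the shutter speed: 1/640 → 1/500 → 1/400 → 1/320 → 1/250 → 1/200 → 1/160 → 1/125 → 1/100.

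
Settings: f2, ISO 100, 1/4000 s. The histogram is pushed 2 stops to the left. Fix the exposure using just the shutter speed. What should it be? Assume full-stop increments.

Underexposed by 2 stops → need 2 stops brighter.
Shutter speed: 1/4000 → 1/2000 → 1/1000.

1/1000s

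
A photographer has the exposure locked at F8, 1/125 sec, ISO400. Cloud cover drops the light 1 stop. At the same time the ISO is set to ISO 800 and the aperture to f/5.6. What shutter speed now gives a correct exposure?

Scene light: 1 stop darker.
ISO: 400 → 800 — 1 stop higher (brighter).
Aperture: f/8 → f/5.6 — 1 stop wider (brighter).
Net so far: 1 stop brighter. Shutter speed: 1/125 → 1/250.

1/250s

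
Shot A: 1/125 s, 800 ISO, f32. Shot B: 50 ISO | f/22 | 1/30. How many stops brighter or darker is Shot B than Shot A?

1 stop darker

Aperture: f/32 → f/22 — 1 stop opened up (brighter).
Shutter speed: 1/125 → 1/60 → 1/30 — 2 stops longer (brighter).
ISO: 800 → 400 → 200 → 100 → 50 — 4 stops dropped (darker).
Net: +1 +2 −4 = −1 stop.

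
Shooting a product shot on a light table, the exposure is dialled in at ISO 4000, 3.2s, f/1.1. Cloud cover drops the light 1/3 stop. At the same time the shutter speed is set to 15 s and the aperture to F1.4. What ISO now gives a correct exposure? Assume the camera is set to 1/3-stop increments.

ISO 1600

Scene light: 1/3 stop darker.
Shutter speed: 3.2 → 4 → 5 → 6 → 8 → 10 → 13 → 15 — 2 1/3 stops longer (brighter).
Aperture: f/1.1 → f/1.2 → f/1.4 — 2/3 stop narrower (darker).
Net so far: 1 1/3 stops brighter. ISO: 4000 → 3200 → 2500 → 2000 → 1600.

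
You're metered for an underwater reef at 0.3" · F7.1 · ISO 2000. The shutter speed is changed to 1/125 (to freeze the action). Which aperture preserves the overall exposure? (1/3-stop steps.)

f/1.1

Shutter speed: 0.3 → 1/4 → 1/5 → 1/6 → 1/8 → 1/10 → 1/13 → 1/15 → 1/20 → 1/25 → 1/30 → 1/40 → 1/50 → 1/60 → 1/80 → 1/100 → 1/125 — 5 1/3 stops faster (darker).
Need 5 1/3 stops brighter from the aperture: f/7.1 → f/6.3 → f/5.6 → f/5 → f/4.5 → f/4 → f/3.5 → f/3.2 → f/2.8 → f/2.5 → f/2.2 → f/2 → f/1.8 → f/1.6 → f/1.4 → f/1.2 → f/1.1.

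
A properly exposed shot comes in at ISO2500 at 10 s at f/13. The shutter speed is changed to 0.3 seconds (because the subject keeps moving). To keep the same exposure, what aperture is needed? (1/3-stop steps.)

Shutter speed: 10 → 8 → 6 → 5 → 4 → 3.2 → 2.5 → 2 → 1.6 → 1.3 → 1 → 0.8 → 0.6 → 0.5 → 0.4 → 0.3 — 5 stops shorter (darker).
Need 5 stops brighter from the aperture: f/13 → f/11 → f/10 → f/9 → f/8 → f/7.1 → f/6.3 → f/5.6 → f/5 → f/4.5 → f/4 → f/3.5 → f/3.2 → f/2.8 → f/2.5 → f/2.2.

f/2.2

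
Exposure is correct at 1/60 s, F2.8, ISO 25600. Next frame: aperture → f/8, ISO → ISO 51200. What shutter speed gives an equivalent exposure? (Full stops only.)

Aperture: f/2.8 → f/4 → f/5.6 → f/8 — 3 stops stopped down (darker).
ISO: 25600 → 51200 — 1 stop raised (brighter).
Net change so far: 2 stops darker. Offset with the shutter speed: 1/60 → 1/30 → 1/15.

1/15s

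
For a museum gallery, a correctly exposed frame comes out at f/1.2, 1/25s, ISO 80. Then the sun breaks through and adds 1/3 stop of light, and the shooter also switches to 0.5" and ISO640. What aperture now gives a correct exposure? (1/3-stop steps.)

f/14

Scene light: 1/3 stop brighter.
Shutter speed: 1/25 → 1/20 → 1/15 → 1/13 → 1/10 → 1/8 → 1/6 → 1/5 → 1/4 → 0.3 → 0.4 → 0.5 — 3 2/3 stops slower (brighter).
ISO: 80 → 100 → 125 → 160 → 200 → 250 → 320 → 400 → 500 → 640 — 3 stops raised (brighter).
Net so far: 7 stops brighter. Aperture: f/1.2 → f/1.4 → f/1.6 → f/1.8 → f/2 → f/2.2 → f/2.5 → f/2.8 → f/3.2 → f/3.5 → f/4 → f/4.5 → f/5 → f/5.6 → f/6.3 → f/7.1 → f/8 → f/9 → f/10 → f/11 → f/13 → f/14.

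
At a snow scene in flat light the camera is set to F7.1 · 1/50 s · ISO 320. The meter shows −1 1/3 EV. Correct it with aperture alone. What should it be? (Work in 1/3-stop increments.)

Underexposed by 1 1/3 stops → need 1 1/3 stops brighter.
Aperture: f/7.1 → f/6.3 → f/5.6 → f/5 → f/4.5.

f/4.5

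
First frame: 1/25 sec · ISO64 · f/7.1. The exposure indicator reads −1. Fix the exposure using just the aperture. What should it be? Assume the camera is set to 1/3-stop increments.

f/5

Underexposed by 1 stop → need 1 stop brighter.
Aperture: f/7.1 → f/6.3 → f/5.6 → f/5.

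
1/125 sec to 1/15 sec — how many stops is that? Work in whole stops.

3 stops

1/125 → 1/60 → 1/30 → 1/15 — count the steps: 3 stops.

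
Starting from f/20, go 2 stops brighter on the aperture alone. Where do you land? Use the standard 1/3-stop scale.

f/10

Aperture: f/20 → f/18 → f/16 → f/14 → f/13 → f/11 → f/10 — 2 stops larger aperture (brighter).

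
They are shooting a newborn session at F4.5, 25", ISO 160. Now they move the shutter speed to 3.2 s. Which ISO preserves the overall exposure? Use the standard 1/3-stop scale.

ISO 1250

Shutter speed: 25 → 20 → 15 → 13 → 10 → 8 → 6 → 5 → 4 → 3.2 — 3 stops faster (darker).
Need 3 stops brighter from the ISO: 160 → 200 → 250 → 320 → 400 → 500 → 640 → 800 → 1000 → 1250.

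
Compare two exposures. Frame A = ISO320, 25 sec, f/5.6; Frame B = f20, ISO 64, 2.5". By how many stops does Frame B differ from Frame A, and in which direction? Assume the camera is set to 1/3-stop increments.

Aperture: f/5.6 → f/6.3 → f/7.1 → f/8 → f/9 → f/10 → f/11 → f/13 → f/14 → f/16 → f/18 → f/20 — 3 2/3 stops smaller aperture (darker).
Shutter speed: 25 → 20 → 15 → 13 → 10 → 8 → 6 → 5 → 4 → 3.2 → 2.5 — 3 1/3 stops shorter (darker).
ISO: 320 → 250 → 200 → 160 → 125 → 100 → 80 → 64 — 2 1/3 stops dropped (darker).
Net: −3 2/3 −3 1/3 −2 1/3 = −9 1/3 stops.

9 1/3 stops darker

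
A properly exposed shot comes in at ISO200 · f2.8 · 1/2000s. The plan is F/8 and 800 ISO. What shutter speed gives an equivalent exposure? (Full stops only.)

Aperture: f/2.8 → f/4 → f/5.6 → f/8 — 3 stops narrower (darker).
ISO: 200 → 400 → 800 — 2 stops raised (brighter).
Net change so far: 1 stop darker. Offset with the shutter speed: 1/2000 → 1/1000.

1/1000s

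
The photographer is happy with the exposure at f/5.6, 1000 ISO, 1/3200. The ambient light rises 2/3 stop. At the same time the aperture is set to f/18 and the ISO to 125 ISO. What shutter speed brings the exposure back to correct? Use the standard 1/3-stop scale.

Scene light: 2/3 stop brighter.
Aperture: f/5.6 → f/6.3 → f/7.1 → f/8 → f/9 → f/10 → f/11 → f/13 → f/14 → f/16 → f/18 — 3 1/3 stops smaller aperture (darker).
ISO: 1000 → 800 → 640 → 500 → 400 → 320 → 250 → 200 → 160 → 125 — 3 stops dropped (darker).
Net so far: 5 2/3 stops darker. Shutter speed: 1/3200 → 1/2500 → 1/2000 → 1/1600 → 1/1250 → 1/1000 → 1/800 → 1/640 → 1/500 → 1/400 → 1/320 → 1/250 → 1/200 → 1/160 → 1/125 → 1/100 → 1/80 → 1/60.

1/60s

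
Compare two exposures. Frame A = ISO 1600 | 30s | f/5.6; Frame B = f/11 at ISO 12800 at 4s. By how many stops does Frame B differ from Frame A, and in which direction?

Aperture: f/5.6 → f/8 → f/11 — 2 stops smaller aperture (darker).
Shutter speed: 30 → 15 → 8 → 4 — 3 stops shorter (darker).
ISO: 1600 → 3200 → 6400 → 12800 — 3 stops higher (brighter).
Net: −2 −3 +3 = −2 stops.

2 stops darker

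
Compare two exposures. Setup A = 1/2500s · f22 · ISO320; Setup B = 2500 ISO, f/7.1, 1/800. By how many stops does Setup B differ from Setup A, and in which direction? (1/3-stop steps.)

8 stops brighter

Aperture: f/22 → f/20 → f/18 → f/16 → f/14 → f/13 → f/11 → f/10 → f/9 → f/8 → f/7.1 — 3 1/3 stops wider (brighter).
Shutter speed: 1/2500 → 1/2000 → 1/1600 → 1/1250 → 1/1000 → 1/800 — 1 2/3 stops longer (brighter).
ISO: 320 → 400 → 500 → 640 → 800 → 1000 → 1250 → 1600 → 2000 → 2500 — 3 stops raised (brighter).
Net: +3 1/3 +1 2/3 +3 = +8 stops.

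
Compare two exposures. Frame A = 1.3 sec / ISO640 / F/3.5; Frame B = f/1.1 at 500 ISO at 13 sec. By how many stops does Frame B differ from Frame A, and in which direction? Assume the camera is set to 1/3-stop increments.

6 1/3 stops brighter

Aperture: f/3.5 → f/3.2 → f/2.8 → f/2.5 → f/2.2 → f/2 → f/1.8 → f/1.6 → f/1.4 → f/1.2 → f/1.1 — 3 1/3 stops wider (brighter).
Shutter speed: 1.3 → 1.6 → 2 → 2.5 → 3.2 → 4 → 5 → 6 → 8 → 10 → 13 — 3 1/3 stops longer (brighter).
ISO: 640 → 500 — 1/3 stop dropped (darker).
Net: +3 1/3 +3 1/3 −1/3 = +6 1/3 stops.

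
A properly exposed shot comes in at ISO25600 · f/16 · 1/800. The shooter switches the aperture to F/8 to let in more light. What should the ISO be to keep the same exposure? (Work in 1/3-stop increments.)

ISO 6400

Aperture: f/16 → f/14 → f/13 → f/11 → f/10 → f/9 → f/8 — 2 stops larger aperture (brighter).
Need 2 stops darker from the ISO: 25600 → 20000 → 16000 → 12800 → 10000 → 8000 → 6400.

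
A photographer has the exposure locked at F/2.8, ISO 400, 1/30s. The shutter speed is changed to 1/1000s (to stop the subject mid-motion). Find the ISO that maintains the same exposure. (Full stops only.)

ISO 12800

Shutter speed: 1/30 → 1/60 → 1/125 → 1/250 → 1/500 → 1/1000 — 5 stops shorter (darker).
Need 5 stops brighter from the ISO: 400 → 800 → 1600 → 3200 → 6400 → 12800.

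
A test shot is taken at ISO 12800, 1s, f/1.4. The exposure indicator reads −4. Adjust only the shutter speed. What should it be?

15 s

Underexposed by 4 stops → need 4 stops brighter.
Shutter speed: 1 → 2 → 4 → 8 → 15.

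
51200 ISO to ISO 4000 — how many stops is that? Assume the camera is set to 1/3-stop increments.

51200 → 40000 → 32000 → 25600 → 20000 → 16000 → 12800 → 10000 → 8000 → 6400 → 5000 → 4000 — count the steps: 11 third-stops = 3 2/3 stops.

3 2/3 stops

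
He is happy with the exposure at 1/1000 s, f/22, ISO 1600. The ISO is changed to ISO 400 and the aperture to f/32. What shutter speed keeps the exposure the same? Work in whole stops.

ISO: 1600 → 800 → 400 — 2 stops lower (darker).
Aperture: f/22 → f/32 — 1 stop stopped down (darker).
Net change so far: 3 stops darker. Offset with the shutter speed: 1/1000 → 1/500 → 1/250 → 1/125.

1/125s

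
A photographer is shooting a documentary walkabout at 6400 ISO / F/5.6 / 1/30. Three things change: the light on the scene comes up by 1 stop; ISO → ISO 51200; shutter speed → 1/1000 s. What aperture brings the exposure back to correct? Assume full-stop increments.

Scene light: 1 stop brighter.
ISO: 6400 → 12800 → 25600 → 51200 — 3 stops higher (brighter).
Shutter speed: 1/30 → 1/60 → 1/125 → 1/250 → 1/500 → 1/1000 — 5 stops faster (darker).
Net so far: 1 stop darker. Aperture: f/5.6 → f/4.

f/4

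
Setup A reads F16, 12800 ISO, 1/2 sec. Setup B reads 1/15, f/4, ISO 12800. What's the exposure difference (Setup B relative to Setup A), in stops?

Aperture: f/16 → f/11 → f/8 → f/5.6 → f/4 — 4 stops larger aperture (brighter).
Shutter speed: 1/2 → 1/4 → 1/8 → 1/15 — 3 stops shorter (darker).
ISO: unchanged.
Net: +4 −3 = +1 stop.

1 stop brighter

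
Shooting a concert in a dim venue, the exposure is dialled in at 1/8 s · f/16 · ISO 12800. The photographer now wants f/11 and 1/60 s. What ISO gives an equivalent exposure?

Aperture: f/16 → f/11 — 1 stop larger aperture (brighter).
Shutter speed: 1/8 → 1/15 → 1/30 → 1/60 — 3 stops shorter (darker).
Net change so far: 2 stops darker. Offset with the ISO: 12800 → 25600 → 51200.

ISO 51200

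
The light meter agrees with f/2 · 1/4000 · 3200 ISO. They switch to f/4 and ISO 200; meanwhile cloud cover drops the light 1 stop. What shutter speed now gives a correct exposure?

Scene light: 1 stop darker.
Aperture: f/2 → f/2.8 → f/4 — 2 stops stopped down (darker).
ISO: 3200 → 1600 → 800 → 400 → 200 — 4 stops dropped (darker).
Net so far: 7 stops darker. Shutter speed: 1/4000 → 1/2000 → 1/1000 → 1/500 → 1/250 → 1/125 → 1/60 → 1/30.

1/30s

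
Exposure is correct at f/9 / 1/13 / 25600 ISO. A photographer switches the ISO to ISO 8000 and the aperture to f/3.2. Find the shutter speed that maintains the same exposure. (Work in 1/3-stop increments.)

ISO: 25600 → 20000 → 16000 → 12800 → 10000 → 8000 — 1 2/3 stops lower (darker).
Aperture: f/9 → f/8 → f/7.1 → f/6.3 → f/5.6 → f/5 → f/4.5 → f/4 → f/3.5 → f/3.2 — 3 stops wider (brighter).
Net change so far: 1 1/3 stops brighter. Offset with the shutter speed: 1/13 → 1/15 → 1/20 → 1/25 → 1/30.

1/30s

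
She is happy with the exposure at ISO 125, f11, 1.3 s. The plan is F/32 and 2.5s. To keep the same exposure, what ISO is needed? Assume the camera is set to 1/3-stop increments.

ISO 500

Aperture: f/11 → f/13 → f/14 → f/16 → f/18 → f/20 → f/22 → f/25 → f/29 → f/32 — 3 stops stopped down (darker).
Shutter speed: 1.3 → 1.6 → 2 → 2.5 — 1 stop slower (brighter).
Net change so far: 2 stops darker. Offset with the ISO: 125 → 160 → 200 → 250 → 320 → 400 → 500.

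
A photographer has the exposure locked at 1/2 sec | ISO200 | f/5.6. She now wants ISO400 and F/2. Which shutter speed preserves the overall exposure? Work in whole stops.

ISO: 200 → 400 — 1 stop higher (brighter).
Aperture: f/5.6 → f/4 → f/2.8 → f/2 — 3 stops wider (brighter).
Net change so far: 4 stops brighter. Offset with the shutter speed: 1/2 → 1/4 → 1/8 → 1/15 → 1/30.

1/30s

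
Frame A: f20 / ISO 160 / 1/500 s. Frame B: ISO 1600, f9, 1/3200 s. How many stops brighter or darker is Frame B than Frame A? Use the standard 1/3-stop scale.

Aperture: f/20 → f/18 → f/16 → f/14 → f/13 → f/11 → f/10 → f/9 — 2 1/3 stops larger aperture (brighter).
Shutter speed: 1/500 → 1/640 → 1/800 → 1/1000 → 1/1250 → 1/1600 → 1/2000 → 1/2500 → 1/3200 — 2 2/3 stops shorter (darker).
ISO: 160 → 200 → 250 → 320 → 400 → 500 → 640 → 800 → 1000 → 1250 → 1600 — 3 1/3 stops higher (brighter).
Net: +2 1/3 −2 2/3 +3 1/3 = +3 stops.

3 stops brighter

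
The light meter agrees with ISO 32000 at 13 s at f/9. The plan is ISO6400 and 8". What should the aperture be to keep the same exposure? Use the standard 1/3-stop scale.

ISO: 32000 → 25600 → 20000 → 16000 → 12800 → 10000 → 8000 → 6400 — 2 1/3 stops dropped (darker).
Shutter speed: 13 → 10 → 8 — 2/3 stop shorter (darker).
Net change so far: 3 stops darker. Offset with the aperture: f/9 → f/8 → f/7.1 → f/6.3 → f/5.6 → f/5 → f/4.5 → f/4 → f/3.5 → f/3.2.

f/3.2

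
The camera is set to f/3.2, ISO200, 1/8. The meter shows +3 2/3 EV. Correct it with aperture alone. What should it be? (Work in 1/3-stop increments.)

Overexposed by 3 2/3 stops → need 3 2/3 stops darker.
Aperture: f/3.2 → f/3.5 → f/4 → f/4.5 → f/5 → f/5.6 → f/6.3 → f/7.1 → f/8 → f/9 → f/10 → f/11.

f/11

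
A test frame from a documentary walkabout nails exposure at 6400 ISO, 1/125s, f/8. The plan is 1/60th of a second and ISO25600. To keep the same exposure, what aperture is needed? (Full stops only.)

Shutter speed: 1/125 → 1/60 — 1 stop slower (brighter).
ISO: 6400 → 12800 → 25600 — 2 stops raised (brighter).
Net change so far: 3 stops brighter. Offset with the aperture: f/8 → f/11 → f/16 → f/22.

f/22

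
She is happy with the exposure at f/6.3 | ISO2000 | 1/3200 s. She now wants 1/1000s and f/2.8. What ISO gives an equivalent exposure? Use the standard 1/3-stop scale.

Shutter speed: 1/3200 → 1/2500 → 1/2000 → 1/1600 → 1/1250 → 1/1000 — 1 2/3 stops longer (brighter).
Aperture: f/6.3 → f/5.6 → f/5 → f/4.5 → f/4 → f/3.5 → f/3.2 → f/2.8 — 2 1/3 stops opened up (brighter).
Net change so far: 4 stops brighter. Offset with the ISO: 2000 → 1600 → 1250 → 1000 → 800 → 640 → 500 → 400 → 320 → 250 → 200 → 160 → 125.

ISO 125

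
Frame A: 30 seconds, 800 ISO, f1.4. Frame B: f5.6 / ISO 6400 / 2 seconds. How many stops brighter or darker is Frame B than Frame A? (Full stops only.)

5 stops darker

Aperture: f/1.4 → f/2 → f/2.8 → f/4 → f/5.6 — 4 stops narrower (darker).
Shutter speed: 30 → 15 → 8 → 4 → 2 — 4 stops faster (darker).
ISO: 800 → 1600 → 3200 → 6400 — 3 stops raised (brighter).
Net: −4 −4 +3 = −5 stops.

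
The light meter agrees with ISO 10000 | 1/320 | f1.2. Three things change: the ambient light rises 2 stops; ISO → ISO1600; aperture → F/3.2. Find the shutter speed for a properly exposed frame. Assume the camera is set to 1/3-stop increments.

1/30s

Scene light: 2 stops brighter.
ISO: 10000 → 8000 → 6400 → 5000 → 4000 → 3200 → 2500 → 2000 → 1600 — 2 2/3 stops lower (darker).
Aperture: f/1.2 → f/1.4 → f/1.6 → f/1.8 → f/2 → f/2.2 → f/2.5 → f/2.8 → f/3.2 — 2 2/3 stops stopped down (darker).
Net so far: 3 1/3 stops darker. Shutter speed: 1/320 → 1/250 → 1/200 → 1/160 → 1/125 → 1/100 → 1/80 → 1/60 → 1/50 → 1/40 → 1/30.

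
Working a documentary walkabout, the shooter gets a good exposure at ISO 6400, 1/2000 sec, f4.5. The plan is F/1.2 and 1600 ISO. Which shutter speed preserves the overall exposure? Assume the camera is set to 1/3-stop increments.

Aperture: f/4.5 → f/4 → f/3.5 → f/3.2 → f/2.8 → f/2.5 → f/2.2 → f/2 → f/1.8 → f/1.6 → f/1.4 → f/1.2 — 3 2/3 stops larger aperture (brighter).
ISO: 6400 → 5000 → 4000 → 3200 → 2500 → 2000 → 1600 — 2 stops dropped (darker).
Net change so far: 1 2/3 stops brighter. Offset with the shutter speed: 1/2000 → 1/2500 → 1/3200 → 1/4000 → 1/5000 → 1/6400.

1/6400s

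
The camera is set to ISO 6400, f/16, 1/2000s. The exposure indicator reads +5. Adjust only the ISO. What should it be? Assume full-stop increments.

Overexposed by 5 stops → need 5 stops darker.
ISO: 6400 → 3200 → 1600 → 800 → 400 → 200.

ISO 200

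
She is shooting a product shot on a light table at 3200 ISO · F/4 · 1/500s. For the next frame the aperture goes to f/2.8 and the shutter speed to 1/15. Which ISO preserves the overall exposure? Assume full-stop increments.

Aperture: f/4 → f/2.8 — 1 stop larger aperture (brighter).
Shutter speed: 1/500 → 1/250 → 1/125 → 1/60 → 1/30 → 1/15 — 5 stops longer (brighter).
Net change so far: 6 stops brighter. Offset with the ISO: 3200 → 1600 → 800 → 400 → 200 → 100 → 50.

ISO 50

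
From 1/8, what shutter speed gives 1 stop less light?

Shutter speed: 1/8 → 1/15 — 1 stop faster (darker).

1/15s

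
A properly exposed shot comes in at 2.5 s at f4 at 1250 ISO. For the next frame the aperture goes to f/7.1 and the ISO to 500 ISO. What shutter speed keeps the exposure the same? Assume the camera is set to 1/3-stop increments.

Aperture: f/4 → f/4.5 → f/5 → f/5.6 → f/6.3 → f/7.1 — 1 2/3 stops stopped down (darker).
ISO: 1250 → 1000 → 800 → 640 → 500 — 1 1/3 stops lower (darker).
Net change so far: 3 stops darker. Offset with the shutter speed: 2.5 → 3.2 → 4 → 5 → 6 → 8 → 10 → 13 → 15 → 20.

20 s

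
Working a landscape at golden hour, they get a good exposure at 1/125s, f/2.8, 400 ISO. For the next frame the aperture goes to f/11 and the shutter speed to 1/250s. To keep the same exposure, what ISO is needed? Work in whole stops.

ISO 12800

Aperture: f/2.8 → f/4 → f/5.6 → f/8 → f/11 — 4 stops stopped down (darker).
Shutter speed: 1/125 → 1/250 — 1 stop faster (darker).
Net change so far: 5 stops darker. Offset with the ISO: 400 → 800 → 1600 → 3200 → 6400 → 12800.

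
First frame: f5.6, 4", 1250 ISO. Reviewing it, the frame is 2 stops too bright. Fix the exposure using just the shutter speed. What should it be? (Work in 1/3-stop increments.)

1 s

Overexposed by 2 stops → need 2 stops darker.
Shutter speed: 4 → 3.2 → 2.5 → 2 → 1.6 → 1.3 → 1.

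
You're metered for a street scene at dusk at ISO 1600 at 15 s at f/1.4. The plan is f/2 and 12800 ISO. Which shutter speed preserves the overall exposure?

Aperture: f/1.4 → f/2 — 1 stop smaller aperture (darker).
ISO: 1600 → 3200 → 6400 → 12800 — 3 stops higher (brighter).
Net change so far: 2 stops brighter. Offset with the shutter speed: 15 → 8 → 4.

4 s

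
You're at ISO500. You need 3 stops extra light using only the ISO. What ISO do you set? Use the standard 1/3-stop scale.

ISO: 500 → 640 → 800 → 1000 → 1250 → 1600 → 2000 → 2500 → 3200 → 4000 — 3 stops higher (brighter).

ISO 4000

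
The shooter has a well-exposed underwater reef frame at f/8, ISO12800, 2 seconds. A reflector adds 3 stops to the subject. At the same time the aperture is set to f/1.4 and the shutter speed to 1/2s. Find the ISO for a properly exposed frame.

ISO 200

Scene light: 3 stops brighter.
Aperture: f/8 → f/5.6 → f/4 → f/2.8 → f/2 → f/1.4 — 5 stops wider (brighter).
Shutter speed: 2 → 1 → 1/2 — 2 stops shorter (darker).
Net so far: 6 stops brighter. ISO: 12800 → 6400 → 3200 → 1600 → 800 → 400 → 200.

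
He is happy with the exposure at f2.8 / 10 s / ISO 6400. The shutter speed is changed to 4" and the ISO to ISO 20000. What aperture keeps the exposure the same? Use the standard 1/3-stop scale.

Shutter speed: 10 → 8 → 6 → 5 → 4 — 1 1/3 stops shorter (darker).
ISO: 6400 → 8000 → 10000 → 12800 → 16000 → 20000 — 1 2/3 stops raised (brighter).
Net change so far: 1/3 stop brighter. Offset with the aperture: f/2.8 → f/3.2.

f/3.2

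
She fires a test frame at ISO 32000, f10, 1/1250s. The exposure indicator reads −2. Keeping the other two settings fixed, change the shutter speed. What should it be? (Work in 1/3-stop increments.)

1/320s

Underexposed by 2 stops → need 2 stops brighter.
Shutter speed: 1/1250 → 1/1000 → 1/800 → 1/640 → 1/500 → 1/400 → 1/320.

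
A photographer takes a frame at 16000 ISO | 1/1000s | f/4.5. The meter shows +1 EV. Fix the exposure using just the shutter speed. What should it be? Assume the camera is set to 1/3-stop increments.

Overexposed by 1 stop → need 1 stop darker.
Shutter speed: 1/1000 → 1/1250 → 1/1600 → 1/2000.

1/2000s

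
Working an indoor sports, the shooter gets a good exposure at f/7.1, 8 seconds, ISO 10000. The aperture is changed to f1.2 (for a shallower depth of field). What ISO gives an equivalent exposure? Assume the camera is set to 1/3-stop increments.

ISO 320

Aperture: f/7.1 → f/6.3 → f/5.6 → f/5 → f/4.5 → f/4 → f/3.5 → f/3.2 → f/2.8 → f/2.5 → f/2.2 → f/2 → f/1.8 → f/1.6 → f/1.4 → f/1.2 — 5 stops larger aperture (brighter).
Need 5 stops darker from the ISO: 10000 → 8000 → 6400 → 5000 → 4000 → 3200 → 2500 → 2000 → 1600 → 1250 → 1000 → 800 → 640 → 500 → 400 → 320.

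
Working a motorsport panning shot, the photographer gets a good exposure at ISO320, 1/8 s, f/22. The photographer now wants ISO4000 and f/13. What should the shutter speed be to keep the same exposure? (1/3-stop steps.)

ISO: 320 → 400 → 500 → 640 → 800 → 1000 → 1250 → 1600 → 2000 → 2500 → 3200 → 4000 — 3 2/3 stops higher (brighter).
Aperture: f/22 → f/20 → f/18 → f/16 → f/14 → f/13 — 1 2/3 stops larger aperture (brighter).
Net change so far: 5 1/3 stops brighter. Offset with the shutter speed: 1/8 → 1/10 → 1/13 → 1/15 → 1/20 → 1/25 → 1/30 → 1/40 → 1/50 → 1/60 → 1/80 → 1/100 → 1/125 → 1/160 → 1/200 → 1/250 → 1/320.

1/320s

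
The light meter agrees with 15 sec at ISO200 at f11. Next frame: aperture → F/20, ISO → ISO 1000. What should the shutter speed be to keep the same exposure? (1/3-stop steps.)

Aperture: f/11 → f/13 → f/14 → f/16 → f/18 → f/20 — 1 2/3 stops smaller aperture (darker).
ISO: 200 → 250 → 320 → 400 → 500 → 640 → 800 → 1000 — 2 1/3 stops higher (brighter).
Net change so far: 2/3 stop brighter. Offset with the shutter speed: 15 → 13 → 10.

10 s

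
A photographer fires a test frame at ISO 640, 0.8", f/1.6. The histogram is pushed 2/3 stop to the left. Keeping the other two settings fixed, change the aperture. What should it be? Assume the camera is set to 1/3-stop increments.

f/1.2

Underexposed by 2/3 stop → need 2/3 stop brighter.
Aperture: f/1.6 → f/1.4 → f/1.2.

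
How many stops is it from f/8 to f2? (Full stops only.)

4 stops

f/8 → f/5.6 → f/4 → f/2.8 → f/2 — count the steps: 4 stops.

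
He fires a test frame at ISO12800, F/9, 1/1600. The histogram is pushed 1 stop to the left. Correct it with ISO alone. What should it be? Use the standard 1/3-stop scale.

ISO 25600

Underexposed by 1 stop → need 1 stop brighter.
ISO: 12800 → 16000 → 20000 → 25600.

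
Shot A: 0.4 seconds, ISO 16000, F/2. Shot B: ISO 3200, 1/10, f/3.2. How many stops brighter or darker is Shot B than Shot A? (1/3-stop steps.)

5 2/3 stops darker

Aperture: f/2 → f/2.2 → f/2.5 → f/2.8 → f/3.2 — 1 1/3 stops stopped down (darker).
Shutter speed: 0.4 → 0.3 → 1/4 → 1/5 → 1/6 → 1/8 → 1/10 — 2 stops faster (darker).
ISO: 16000 → 12800 → 10000 → 8000 → 6400 → 5000 → 4000 → 3200 — 2 1/3 stops lower (darker).
Net: −1 1/3 −2 −2 1/3 = −5 2/3 stops.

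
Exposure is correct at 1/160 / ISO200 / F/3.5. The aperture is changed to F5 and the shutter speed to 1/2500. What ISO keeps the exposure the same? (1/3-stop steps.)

ISO 6400

Aperture: f/3.5 → f/4 → f/4.5 → f/5 — 1 stop stopped down (darker).
Shutter speed: 1/160 → 1/200 → 1/250 → 1/320 → 1/400 → 1/500 → 1/640 → 1/800 → 1/1000 → 1/1250 → 1/1600 → 1/2000 → 1/2500 — 4 stops faster (darker).
Net change so far: 5 stops darker. Offset with the ISO: 200 → 250 → 320 → 400 → 500 → 640 → 800 → 1000 → 1250 → 1600 → 2000 → 2500 → 3200 → 4000 → 5000 → 6400.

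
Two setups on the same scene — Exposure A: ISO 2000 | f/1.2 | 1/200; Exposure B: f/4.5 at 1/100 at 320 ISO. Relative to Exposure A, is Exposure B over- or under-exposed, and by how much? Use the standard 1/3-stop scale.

5 1/3 stops darker

Aperture: f/1.2 → f/1.4 → f/1.6 → f/1.8 → f/2 → f/2.2 → f/2.5 → f/2.8 → f/3.2 → f/3.5 → f/4 → f/4.5 — 3 2/3 stops smaller aperture (darker).
Shutter speed: 1/200 → 1/160 → 1/125 → 1/100 — 1 stop slower (brighter).
ISO: 2000 → 1600 → 1250 → 1000 → 800 → 640 → 500 → 400 → 320 — 2 2/3 stops lower (darker).
Net: −3 2/3 +1 −2 2/3 = −5 1/3 stops.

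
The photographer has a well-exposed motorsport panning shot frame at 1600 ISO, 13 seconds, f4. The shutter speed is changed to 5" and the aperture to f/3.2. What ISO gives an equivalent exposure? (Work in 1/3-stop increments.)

Shutter speed: 13 → 10 → 8 → 6 → 5 — 1 1/3 stops faster (darker).
Aperture: f/4 → f/3.5 → f/3.2 — 2/3 stop opened up (brighter).
Net change so far: 2/3 stop darker. Offset with the ISO: 1600 → 2000 → 2500.

ISO 2500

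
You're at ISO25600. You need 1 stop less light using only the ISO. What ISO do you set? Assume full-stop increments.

ISO: 25600 → 12800 — 1 stop dropped (darker).

ISO 12800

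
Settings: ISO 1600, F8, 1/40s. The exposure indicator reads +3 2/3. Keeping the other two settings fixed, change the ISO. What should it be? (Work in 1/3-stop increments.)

Overexposed by 3 2/3 stops → need 3 2/3 stops darker.
ISO: 1600 → 1250 → 1000 → 800 → 640 → 500 → 400 → 320 → 250 → 200 → 160 → 125.

ISO 125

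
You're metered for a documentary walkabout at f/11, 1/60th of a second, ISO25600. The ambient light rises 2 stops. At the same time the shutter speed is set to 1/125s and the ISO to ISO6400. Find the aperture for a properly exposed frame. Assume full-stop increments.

Scene light: 2 stops brighter.
Shutter speed: 1/60 → 1/125 — 1 stop faster (darker).
ISO: 25600 → 12800 → 6400 — 2 stops dropped (darker).
Net so far: 1 stop darker. Aperture: f/11 → f/8.

f/8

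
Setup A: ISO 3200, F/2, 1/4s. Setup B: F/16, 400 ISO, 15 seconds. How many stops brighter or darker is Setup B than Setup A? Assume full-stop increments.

3 stops darker

Aperture: f/2 → f/2.8 → f/4 → f/5.6 → f/8 → f/11 → f/16 — 6 stops stopped down (darker).
Shutter speed: 1/4 → 1/2 → 1 → 2 → 4 → 8 → 15 — 6 stops longer (brighter).
ISO: 3200 → 1600 → 800 → 400 — 3 stops lower (darker).
Net: −6 +6 −3 = −3 stops.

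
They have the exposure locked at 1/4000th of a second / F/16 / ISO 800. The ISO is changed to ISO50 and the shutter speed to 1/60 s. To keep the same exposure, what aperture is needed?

ISO: 800 → 400 → 200 → 100 → 50 — 4 stops dropped (darker).
Shutter speed: 1/4000 → 1/2000 → 1/1000 → 1/500 → 1/250 → 1/125 → 1/60 — 6 stops slower (brighter).
Net change so far: 2 stops brighter. Offset with the aperture: f/16 → f/22 → f/32.

f/32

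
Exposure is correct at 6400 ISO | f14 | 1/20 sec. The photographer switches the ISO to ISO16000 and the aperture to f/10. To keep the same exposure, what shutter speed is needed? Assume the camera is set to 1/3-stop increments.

1/100s

ISO: 6400 → 8000 → 10000 → 12800 → 16000 — 1 1/3 stops higher (brighter).
Aperture: f/14 → f/13 → f/11 → f/10 — 1 stop opened up (brighter).
Net change so far: 2 1/3 stops brighter. Offset with the shutter speed: 1/20 → 1/25 → 1/30 → 1/40 → 1/50 → 1/60 → 1/80 → 1/100.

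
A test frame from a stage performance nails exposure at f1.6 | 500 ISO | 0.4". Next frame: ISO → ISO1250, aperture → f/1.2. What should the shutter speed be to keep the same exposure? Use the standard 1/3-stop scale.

ISO: 500 → 640 → 800 → 1000 → 1250 — 1 1/3 stops higher (brighter).
Aperture: f/1.6 → f/1.4 → f/1.2 — 2/3 stop opened up (brighter).
Net change so far: 2 stops brighter. Offset with the shutter speed: 0.4 → 0.3 → 1/4 → 1/5 → 1/6 → 1/8 → 1/10.

1/10s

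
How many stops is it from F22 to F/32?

1 stop

f/22 → f/32 — count the steps: 1 stop.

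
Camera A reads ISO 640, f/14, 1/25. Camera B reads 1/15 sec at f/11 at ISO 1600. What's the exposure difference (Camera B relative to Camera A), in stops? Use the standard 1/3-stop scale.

2 2/3 stops brighter

Aperture: f/14 → f/13 → f/11 — 2/3 stop wider (brighter).
Shutter speed: 1/25 → 1/20 → 1/15 — 2/3 stop slower (brighter).
ISO: 640 → 800 → 1000 → 1250 → 1600 — 1 1/3 stops higher (brighter).
Net: +2/3 +2/3 +1 1/3 = +2 2/3 stops.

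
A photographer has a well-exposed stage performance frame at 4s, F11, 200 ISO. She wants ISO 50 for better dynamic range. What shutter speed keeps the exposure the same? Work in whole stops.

15 s

ISO: 200 → 100 → 50 — 2 stops lower (darker).
Need 2 stops brighter from the shutter speed: 4 → 8 → 15.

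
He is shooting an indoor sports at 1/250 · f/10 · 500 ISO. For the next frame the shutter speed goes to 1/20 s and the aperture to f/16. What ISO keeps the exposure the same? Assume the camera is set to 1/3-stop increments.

Shutter speed: 1/250 → 1/200 → 1/160 → 1/125 → 1/100 → 1/80 → 1/60 → 1/50 → 1/40 → 1/30 → 1/25 → 1/20 — 3 2/3 stops slower (brighter).
Aperture: f/10 → f/11 → f/13 → f/14 → f/16 — 1 1/3 stops stopped down (darker).
Net change so far: 2 1/3 stops brighter. Offset with the ISO: 500 → 400 → 320 → 250 → 200 → 160 → 125 → 100.

ISO 100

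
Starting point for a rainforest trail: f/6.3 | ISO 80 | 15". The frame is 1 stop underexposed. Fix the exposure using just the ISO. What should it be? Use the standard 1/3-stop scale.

Underexposed by 1 stop → need 1 stop brighter.
ISO: 80 → 100 → 125 → 160.

ISO 160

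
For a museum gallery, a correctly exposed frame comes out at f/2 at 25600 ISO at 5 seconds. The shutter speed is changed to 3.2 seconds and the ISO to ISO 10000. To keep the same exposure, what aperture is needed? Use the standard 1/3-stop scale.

Shutter speed: 5 → 4 → 3.2 — 2/3 stop shorter (darker).
ISO: 25600 → 20000 → 16000 → 12800 → 10000 — 1 1/3 stops lower (darker).
Net change so far: 2 stops darker. Offset with the aperture: f/2 → f/1.8 → f/1.6 → f/1.4 → f/1.2 → f/1.1 → f/1.0.

f/1.0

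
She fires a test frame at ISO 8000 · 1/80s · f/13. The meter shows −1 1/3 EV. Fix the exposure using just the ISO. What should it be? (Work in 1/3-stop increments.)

ISO 20000

Underexposed by 1 1/3 stops → need 1 1/3 stops brighter.
ISO: 8000 → 10000 → 12800 → 16000 → 20000.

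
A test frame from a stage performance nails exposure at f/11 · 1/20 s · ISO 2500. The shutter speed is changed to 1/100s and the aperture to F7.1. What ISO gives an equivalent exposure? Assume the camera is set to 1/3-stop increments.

Shutter speed: 1/20 → 1/25 → 1/30 → 1/40 → 1/50 → 1/60 → 1/80 → 1/100 — 2 1/3 stops faster (darker).
Aperture: f/11 → f/10 → f/9 → f/8 → f/7.1 — 1 1/3 stops wider (brighter).
Net change so far: 1 stop darker. Offset with the ISO: 2500 → 3200 → 4000 → 5000.

ISO 5000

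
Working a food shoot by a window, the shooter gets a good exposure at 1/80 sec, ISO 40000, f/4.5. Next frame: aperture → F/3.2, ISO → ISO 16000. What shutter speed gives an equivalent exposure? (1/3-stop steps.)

1/60s

Aperture: f/4.5 → f/4 → f/3.5 → f/3.2 — 1 stop wider (brighter).
ISO: 40000 → 32000 → 25600 → 20000 → 16000 — 1 1/3 stops dropped (darker).
Net change so far: 1/3 stop darker. Offset with the shutter speed: 1/80 → 1/60.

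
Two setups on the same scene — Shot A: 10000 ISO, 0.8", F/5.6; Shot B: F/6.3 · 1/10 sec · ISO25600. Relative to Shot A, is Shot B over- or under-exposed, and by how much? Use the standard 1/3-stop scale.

Aperture: f/5.6 → f/6.3 — 1/3 stop smaller aperture (darker).
Shutter speed: 0.8 → 0.6 → 0.5 → 0.4 → 0.3 → 1/4 → 1/5 → 1/6 → 1/8 → 1/10 — 3 stops faster (darker).
ISO: 10000 → 12800 → 16000 → 20000 → 25600 — 1 1/3 stops higher (brighter).
Net: −1/3 −3 +1 1/3 = −2 stops.

2 stops darker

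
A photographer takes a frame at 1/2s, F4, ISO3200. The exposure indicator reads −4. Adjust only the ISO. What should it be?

Underexposed by 4 stops → need 4 stops brighter.
ISO: 3200 → 6400 → 12800 → 25600 → 51200.

ISO 51200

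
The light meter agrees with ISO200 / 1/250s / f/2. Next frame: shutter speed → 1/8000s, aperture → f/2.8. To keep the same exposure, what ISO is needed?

Shutter speed: 1/250 → 1/500 → 1/1000 → 1/2000 → 1/4000 → 1/8000 — 5 stops faster (darker).
Aperture: f/2 → f/2.8 — 1 stop narrower (darker).
Net change so far: 6 stops darker. Offset with the ISO: 200 → 400 → 800 → 1600 → 3200 → 6400 → 12800.

ISO 12800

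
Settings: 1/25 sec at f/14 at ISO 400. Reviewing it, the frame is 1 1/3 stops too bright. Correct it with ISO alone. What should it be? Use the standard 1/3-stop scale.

Overexposed by 1 1/3 stops → need 1 1/3 stops darker.
ISO: 400 → 320 → 250 → 200 → 160.

ISO 160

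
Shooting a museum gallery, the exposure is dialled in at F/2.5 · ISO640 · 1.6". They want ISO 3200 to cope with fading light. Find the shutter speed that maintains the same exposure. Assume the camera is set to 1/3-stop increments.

0.3 s

ISO: 640 → 800 → 1000 → 1250 → 1600 → 2000 → 2500 → 3200 — 2 1/3 stops raised (brighter).
Need 2 1/3 stops darker from the shutter speed: 1.6 → 1.3 → 1 → 0.8 → 0.6 → 0.5 → 0.4 → 0.3.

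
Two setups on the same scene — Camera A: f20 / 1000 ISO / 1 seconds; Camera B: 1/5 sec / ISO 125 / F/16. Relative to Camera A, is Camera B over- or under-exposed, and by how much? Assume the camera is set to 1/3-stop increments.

4 2/3 stops darker

Aperture: f/20 → f/18 → f/16 — 2/3 stop wider (brighter).
Shutter speed: 1 → 0.8 → 0.6 → 0.5 → 0.4 → 0.3 → 1/4 → 1/5 — 2 1/3 stops shorter (darker).
ISO: 1000 → 800 → 640 → 500 → 400 → 320 → 250 → 200 → 160 → 125 — 3 stops lower (darker).
Net: +2/3 −2 1/3 −3 = −4 2/3 stops.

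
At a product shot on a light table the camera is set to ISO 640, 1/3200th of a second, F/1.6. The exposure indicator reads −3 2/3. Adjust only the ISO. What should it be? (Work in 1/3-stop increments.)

ISO 8000

Underexposed by 3 2/3 stops → need 3 2/3 stops brighter.
ISO: 640 → 800 → 1000 → 1250 → 1600 → 2000 → 2500 → 3200 → 4000 → 5000 → 6400 → 8000.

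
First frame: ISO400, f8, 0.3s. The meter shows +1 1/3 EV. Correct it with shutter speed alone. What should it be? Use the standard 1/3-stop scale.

Overexposed by 1 1/3 stops → need 1 1/3 stops darker.
Shutter speed: 0.3 → 1/4 → 1/5 → 1/6 → 1/8.

1/8s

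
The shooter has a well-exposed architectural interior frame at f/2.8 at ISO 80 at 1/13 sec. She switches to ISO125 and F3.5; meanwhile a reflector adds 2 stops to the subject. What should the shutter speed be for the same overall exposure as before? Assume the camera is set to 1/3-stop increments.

Scene light: 2 stops brighter.
ISO: 80 → 100 → 125 — 2/3 stop raised (brighter).
Aperture: f/2.8 → f/3.2 → f/3.5 — 2/3 stop narrower (darker).
Net so far: 2 stops brighter. Shutter speed: 1/13 → 1/15 → 1/20 → 1/25 → 1/30 → 1/40 → 1/50.

1/50s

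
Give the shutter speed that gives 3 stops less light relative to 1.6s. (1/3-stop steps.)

1/5s

Shutter speed: 1.6 → 1.3 → 1 → 0.8 → 0.6 → 0.5 → 0.4 → 0.3 → 1/4 → 1/5 — 3 stops shorter (darker).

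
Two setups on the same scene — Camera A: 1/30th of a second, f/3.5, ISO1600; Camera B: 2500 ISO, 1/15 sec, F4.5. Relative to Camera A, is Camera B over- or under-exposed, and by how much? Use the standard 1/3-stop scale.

Aperture: f/3.5 → f/4 → f/4.5 — 2/3 stop smaller aperture (darker).
Shutter speed: 1/30 → 1/25 → 1/20 → 1/15 — 1 stop slower (brighter).
ISO: 1600 → 2000 → 2500 — 2/3 stop higher (brighter).
Net: −2/3 +1 +2/3 = +1 stop.

1 stop brighter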